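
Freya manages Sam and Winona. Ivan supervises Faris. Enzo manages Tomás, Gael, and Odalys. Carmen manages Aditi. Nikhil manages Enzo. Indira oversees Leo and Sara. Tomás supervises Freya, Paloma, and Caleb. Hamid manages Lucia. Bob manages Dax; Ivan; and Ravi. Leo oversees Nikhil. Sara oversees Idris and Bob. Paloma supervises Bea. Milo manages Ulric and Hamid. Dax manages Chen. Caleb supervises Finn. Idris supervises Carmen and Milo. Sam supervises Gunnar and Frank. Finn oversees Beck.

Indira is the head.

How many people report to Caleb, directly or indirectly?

Caleb directly manages Finn. Under Finn: Beck (1). That's 2 in total.

2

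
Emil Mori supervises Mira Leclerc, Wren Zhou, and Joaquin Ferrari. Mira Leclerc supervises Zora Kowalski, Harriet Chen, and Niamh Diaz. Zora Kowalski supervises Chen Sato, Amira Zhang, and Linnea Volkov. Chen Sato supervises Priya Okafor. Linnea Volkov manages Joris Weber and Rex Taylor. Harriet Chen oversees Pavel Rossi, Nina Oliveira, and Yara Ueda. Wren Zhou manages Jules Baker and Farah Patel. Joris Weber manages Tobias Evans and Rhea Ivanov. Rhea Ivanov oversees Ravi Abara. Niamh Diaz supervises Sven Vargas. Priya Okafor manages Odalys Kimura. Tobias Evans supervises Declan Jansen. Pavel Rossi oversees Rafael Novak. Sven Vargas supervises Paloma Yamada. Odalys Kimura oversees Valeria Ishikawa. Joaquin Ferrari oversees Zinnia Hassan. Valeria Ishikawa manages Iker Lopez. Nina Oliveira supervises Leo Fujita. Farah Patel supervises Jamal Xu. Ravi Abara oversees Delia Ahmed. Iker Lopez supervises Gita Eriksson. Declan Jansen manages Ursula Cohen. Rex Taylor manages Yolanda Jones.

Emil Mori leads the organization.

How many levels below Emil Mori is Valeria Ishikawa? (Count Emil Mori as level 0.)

Chain from Valeria Ishikawa up to Emil Mori: Valeria Ishikawa → Odalys Kimura → Priya Okafor → Chen Sato → Zora Kowalski → Mira Leclerc → Emil Mori. That is 6 steps up, so Valeria Ishikawa is 6 levels below Emil Mori.

6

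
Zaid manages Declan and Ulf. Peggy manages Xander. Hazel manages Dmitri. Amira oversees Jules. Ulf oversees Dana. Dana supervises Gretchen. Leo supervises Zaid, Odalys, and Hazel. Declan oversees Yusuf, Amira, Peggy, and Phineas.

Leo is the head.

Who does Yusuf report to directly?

Declan

Yusuf reports directly to Declan.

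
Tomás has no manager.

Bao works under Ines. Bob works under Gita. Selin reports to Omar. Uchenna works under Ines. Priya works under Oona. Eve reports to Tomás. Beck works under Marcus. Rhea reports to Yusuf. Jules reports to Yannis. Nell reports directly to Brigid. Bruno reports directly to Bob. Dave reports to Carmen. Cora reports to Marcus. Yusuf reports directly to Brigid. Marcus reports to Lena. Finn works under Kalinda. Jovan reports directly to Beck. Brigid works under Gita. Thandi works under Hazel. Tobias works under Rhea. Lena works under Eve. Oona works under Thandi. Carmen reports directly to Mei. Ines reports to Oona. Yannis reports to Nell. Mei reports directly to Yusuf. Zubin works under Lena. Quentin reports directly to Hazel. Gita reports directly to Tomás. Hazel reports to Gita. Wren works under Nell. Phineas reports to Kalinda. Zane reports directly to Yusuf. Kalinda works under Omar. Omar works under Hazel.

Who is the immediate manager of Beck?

Marcus

Beck reports directly to Marcus.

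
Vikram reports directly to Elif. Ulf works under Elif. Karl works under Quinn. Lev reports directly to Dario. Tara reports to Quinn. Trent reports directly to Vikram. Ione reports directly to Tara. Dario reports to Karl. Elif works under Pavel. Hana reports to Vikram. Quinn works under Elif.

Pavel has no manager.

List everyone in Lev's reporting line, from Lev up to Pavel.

Lev -> Dario -> Karl -> Quinn -> Elif -> Pavel

Lev reports to Dario. Dario reports to Karl. Karl reports to Quinn. Quinn reports to Elif. Elif reports to Pavel. Pavel is at the top.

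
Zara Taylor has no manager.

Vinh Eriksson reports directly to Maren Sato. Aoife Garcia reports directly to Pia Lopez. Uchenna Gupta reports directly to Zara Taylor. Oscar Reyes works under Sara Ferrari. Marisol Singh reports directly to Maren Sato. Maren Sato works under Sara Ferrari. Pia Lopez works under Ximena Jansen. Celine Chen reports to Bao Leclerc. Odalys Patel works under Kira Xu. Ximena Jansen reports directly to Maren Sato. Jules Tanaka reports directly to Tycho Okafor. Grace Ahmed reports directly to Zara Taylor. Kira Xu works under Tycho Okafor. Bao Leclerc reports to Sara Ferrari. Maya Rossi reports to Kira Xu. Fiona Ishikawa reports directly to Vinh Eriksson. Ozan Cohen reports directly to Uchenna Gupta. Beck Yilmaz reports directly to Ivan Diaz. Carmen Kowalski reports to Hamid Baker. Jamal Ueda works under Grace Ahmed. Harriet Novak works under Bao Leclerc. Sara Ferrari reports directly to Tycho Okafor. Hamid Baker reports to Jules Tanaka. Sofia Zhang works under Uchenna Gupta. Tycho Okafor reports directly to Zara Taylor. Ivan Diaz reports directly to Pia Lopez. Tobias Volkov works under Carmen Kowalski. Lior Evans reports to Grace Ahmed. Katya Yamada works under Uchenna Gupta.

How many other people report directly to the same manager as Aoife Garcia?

1

Aoife Garcia reports to Pia Lopez. Pia Lopez's other direct reports are Ivan Diaz — 1 peer.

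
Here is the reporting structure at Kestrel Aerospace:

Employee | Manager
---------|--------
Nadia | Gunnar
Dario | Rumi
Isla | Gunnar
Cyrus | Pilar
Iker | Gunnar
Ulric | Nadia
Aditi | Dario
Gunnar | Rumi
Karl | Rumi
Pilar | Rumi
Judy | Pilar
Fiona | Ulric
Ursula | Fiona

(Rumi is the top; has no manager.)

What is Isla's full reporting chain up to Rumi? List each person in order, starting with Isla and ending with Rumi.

Isla reports to Gunnar. Gunnar reports to Rumi. Rumi is at the top.

Isla -> Gunnar -> Rumi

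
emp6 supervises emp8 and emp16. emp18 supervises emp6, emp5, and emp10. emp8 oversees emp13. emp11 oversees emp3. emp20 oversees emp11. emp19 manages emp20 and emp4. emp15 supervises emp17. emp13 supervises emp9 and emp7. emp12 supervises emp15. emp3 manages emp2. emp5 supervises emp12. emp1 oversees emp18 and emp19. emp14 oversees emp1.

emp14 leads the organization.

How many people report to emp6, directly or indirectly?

5

emp6 directly manages emp8, emp16. Under emp8: emp13, emp9, emp7 (3). emp16 has no reports. So emp6's organization is 2 direct reports plus everyone under them: 4 + 1 = 5.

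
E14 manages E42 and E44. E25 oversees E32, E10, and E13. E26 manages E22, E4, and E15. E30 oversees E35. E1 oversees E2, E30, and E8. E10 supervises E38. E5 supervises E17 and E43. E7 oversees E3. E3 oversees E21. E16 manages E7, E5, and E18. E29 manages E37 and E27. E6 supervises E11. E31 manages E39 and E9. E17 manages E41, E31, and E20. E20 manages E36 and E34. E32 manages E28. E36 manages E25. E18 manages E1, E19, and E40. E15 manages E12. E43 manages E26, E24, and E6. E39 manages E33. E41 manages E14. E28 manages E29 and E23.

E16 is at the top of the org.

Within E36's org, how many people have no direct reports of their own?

The people in E36's organization with no one reporting to them are E13, E38, E27, E37, E23. That is 5.

5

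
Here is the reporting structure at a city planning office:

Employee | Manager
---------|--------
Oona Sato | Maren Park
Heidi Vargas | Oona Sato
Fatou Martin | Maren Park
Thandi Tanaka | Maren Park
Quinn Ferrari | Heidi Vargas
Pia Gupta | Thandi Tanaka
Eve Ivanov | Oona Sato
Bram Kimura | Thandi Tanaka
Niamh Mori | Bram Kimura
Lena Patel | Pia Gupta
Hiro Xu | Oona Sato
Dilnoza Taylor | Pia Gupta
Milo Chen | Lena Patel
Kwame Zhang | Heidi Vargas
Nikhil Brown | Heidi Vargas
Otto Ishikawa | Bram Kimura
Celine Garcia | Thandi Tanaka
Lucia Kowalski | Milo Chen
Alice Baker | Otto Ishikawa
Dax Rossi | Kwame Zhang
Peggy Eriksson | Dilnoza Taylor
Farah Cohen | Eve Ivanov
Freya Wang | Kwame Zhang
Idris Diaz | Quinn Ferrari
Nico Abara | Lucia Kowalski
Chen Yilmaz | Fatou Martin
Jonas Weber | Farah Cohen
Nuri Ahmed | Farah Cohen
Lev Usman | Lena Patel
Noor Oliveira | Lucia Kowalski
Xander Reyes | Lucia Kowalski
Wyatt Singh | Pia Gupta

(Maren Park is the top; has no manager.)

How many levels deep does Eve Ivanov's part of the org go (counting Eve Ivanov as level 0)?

The longest chain under Eve Ivanov runs Eve Ivanov → Farah Cohen → Nuri Ahmed, which is 2 levels below Eve Ivanov.

2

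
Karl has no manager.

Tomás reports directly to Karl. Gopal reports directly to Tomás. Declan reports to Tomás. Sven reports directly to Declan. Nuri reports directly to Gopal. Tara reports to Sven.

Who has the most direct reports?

Direct-report counts: Karl has 1; Tomás has 2; Declan has 1; Sven has 1; Gopal has 1. The largest is 2, held by Tomás.

Tomás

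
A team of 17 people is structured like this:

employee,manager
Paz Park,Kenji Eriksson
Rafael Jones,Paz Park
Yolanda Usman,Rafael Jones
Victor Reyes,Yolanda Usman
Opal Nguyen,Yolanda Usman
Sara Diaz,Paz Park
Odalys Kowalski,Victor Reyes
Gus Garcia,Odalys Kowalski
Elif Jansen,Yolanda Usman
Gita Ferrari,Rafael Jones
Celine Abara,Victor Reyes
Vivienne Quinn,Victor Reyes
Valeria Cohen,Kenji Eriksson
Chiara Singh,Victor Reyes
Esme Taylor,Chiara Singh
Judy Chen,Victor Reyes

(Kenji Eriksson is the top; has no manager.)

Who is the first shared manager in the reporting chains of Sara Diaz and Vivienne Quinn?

Sara Diaz's chain of managers is Paz Park, Kenji Eriksson. Vivienne Quinn's chain of managers is Victor Reyes, Yolanda Usman, Rafael Jones, Paz Park, Kenji Eriksson. The first manager that appears in both chains is Paz Park.

Paz Park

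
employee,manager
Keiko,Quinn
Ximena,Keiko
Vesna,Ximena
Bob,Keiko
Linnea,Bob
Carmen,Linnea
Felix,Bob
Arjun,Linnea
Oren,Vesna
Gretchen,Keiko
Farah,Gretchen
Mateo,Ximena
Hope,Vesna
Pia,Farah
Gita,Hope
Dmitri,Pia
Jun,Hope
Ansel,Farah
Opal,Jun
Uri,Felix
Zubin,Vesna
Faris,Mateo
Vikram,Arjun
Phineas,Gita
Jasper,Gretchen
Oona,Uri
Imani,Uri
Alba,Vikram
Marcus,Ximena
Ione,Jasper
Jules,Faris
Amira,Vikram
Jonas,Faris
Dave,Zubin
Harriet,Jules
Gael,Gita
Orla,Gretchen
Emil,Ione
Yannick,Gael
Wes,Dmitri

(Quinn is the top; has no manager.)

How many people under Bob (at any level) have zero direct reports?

5

The people in Bob's organization with no one reporting to them are Imani, Oona, Amira, Alba, Carmen. That is 5.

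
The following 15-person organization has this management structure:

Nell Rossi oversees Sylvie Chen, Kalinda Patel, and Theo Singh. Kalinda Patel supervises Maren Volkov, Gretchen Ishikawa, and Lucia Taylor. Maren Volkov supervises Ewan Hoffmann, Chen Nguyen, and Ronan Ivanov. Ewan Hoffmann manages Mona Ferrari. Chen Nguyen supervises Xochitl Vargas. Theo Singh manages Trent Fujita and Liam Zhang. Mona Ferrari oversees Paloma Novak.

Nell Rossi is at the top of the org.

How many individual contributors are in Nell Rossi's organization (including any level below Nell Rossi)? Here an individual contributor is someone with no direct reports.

8

The people in Nell Rossi's organization with no one reporting to them are Sylvie Chen, Liam Zhang, Trent Fujita, Lucia Taylor, Gretchen Ishikawa, Ronan Ivanov, Xochitl Vargas, Paloma Novak. That is 8.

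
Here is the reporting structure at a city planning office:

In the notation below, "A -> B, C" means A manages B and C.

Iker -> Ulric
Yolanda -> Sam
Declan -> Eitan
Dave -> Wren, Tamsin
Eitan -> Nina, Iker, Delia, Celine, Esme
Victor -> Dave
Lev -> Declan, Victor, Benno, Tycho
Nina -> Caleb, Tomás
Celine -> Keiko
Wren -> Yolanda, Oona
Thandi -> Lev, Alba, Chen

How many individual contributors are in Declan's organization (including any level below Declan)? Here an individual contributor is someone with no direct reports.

The people in Declan's organization with no one reporting to them are Esme, Keiko, Delia, Ulric, Tomás, Caleb. That is 6.

6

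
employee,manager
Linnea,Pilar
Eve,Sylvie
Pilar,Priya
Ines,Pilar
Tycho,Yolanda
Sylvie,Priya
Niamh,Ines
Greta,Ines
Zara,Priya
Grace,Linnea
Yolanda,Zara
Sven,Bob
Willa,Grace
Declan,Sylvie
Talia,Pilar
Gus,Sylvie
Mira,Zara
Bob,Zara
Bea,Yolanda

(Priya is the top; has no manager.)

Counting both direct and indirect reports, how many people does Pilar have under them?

Pilar directly manages Ines, Linnea, Talia. Under Ines: Greta, Niamh (2). Under Linnea: Grace, Willa (2). Talia has no reports. So Pilar's organization is 3 direct reports plus everyone under them: 3 + 3 + 1 = 7.

7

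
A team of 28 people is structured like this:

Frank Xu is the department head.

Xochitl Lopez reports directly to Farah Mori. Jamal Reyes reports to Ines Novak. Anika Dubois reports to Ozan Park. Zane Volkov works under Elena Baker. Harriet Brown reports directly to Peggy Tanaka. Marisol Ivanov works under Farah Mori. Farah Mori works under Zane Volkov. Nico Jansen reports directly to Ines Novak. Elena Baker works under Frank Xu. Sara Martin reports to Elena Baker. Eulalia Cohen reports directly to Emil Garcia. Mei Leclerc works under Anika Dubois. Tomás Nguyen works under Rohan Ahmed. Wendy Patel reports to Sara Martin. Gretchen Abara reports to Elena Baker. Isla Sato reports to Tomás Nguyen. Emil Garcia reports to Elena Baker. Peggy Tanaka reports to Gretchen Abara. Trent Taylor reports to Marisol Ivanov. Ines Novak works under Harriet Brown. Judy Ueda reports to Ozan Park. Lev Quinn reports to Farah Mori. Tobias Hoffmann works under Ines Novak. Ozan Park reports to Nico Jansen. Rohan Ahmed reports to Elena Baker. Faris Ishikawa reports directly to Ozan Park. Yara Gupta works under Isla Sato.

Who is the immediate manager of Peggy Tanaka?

Peggy Tanaka reports directly to Gretchen Abara.

Gretchen Abara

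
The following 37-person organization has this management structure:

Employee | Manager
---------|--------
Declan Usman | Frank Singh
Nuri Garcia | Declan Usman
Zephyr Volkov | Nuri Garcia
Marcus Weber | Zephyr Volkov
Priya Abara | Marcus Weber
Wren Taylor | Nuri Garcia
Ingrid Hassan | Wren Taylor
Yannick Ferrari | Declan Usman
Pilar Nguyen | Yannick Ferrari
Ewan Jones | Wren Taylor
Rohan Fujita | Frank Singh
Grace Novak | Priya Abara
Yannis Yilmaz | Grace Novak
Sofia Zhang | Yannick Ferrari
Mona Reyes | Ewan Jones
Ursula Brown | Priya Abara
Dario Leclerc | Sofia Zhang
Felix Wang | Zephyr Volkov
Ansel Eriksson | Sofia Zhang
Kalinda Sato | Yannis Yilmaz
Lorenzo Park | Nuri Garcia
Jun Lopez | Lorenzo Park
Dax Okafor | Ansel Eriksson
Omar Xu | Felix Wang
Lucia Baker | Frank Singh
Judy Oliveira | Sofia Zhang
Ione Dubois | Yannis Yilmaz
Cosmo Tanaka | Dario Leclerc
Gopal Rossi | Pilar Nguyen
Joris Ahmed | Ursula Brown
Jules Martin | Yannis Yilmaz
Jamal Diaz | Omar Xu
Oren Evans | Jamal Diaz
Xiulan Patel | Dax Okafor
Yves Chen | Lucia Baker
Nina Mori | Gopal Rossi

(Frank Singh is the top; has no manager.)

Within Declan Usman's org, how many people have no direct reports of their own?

The people in Declan Usman's organization with no one reporting to them are Judy Oliveira, Xiulan Patel, Cosmo Tanaka, Nina Mori, Jun Lopez, Mona Reyes, Ingrid Hassan, Oren Evans, Joris Ahmed, Jules Martin, Ione Dubois, Kalinda Sato. That is 12.

12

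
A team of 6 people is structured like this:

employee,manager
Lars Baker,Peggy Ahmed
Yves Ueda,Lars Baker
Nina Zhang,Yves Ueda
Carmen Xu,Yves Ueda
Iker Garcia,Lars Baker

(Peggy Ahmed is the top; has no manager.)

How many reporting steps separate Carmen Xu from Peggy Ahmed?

3

Chain from Carmen Xu up to Peggy Ahmed: Carmen Xu → Yves Ueda → Lars Baker → Peggy Ahmed. That is 3 steps up, so Carmen Xu is 3 levels below Peggy Ahmed.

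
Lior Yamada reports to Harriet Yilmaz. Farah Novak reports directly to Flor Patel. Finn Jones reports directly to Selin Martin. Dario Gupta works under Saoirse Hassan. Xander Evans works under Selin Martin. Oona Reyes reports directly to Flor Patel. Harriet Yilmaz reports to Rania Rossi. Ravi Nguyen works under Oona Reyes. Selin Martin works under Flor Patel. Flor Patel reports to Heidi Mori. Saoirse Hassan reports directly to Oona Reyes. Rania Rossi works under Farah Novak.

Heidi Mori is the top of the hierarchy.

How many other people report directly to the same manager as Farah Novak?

2

Farah Novak reports to Flor Patel. Flor Patel's other direct reports are Selin Martin, Oona Reyes — 2 peers.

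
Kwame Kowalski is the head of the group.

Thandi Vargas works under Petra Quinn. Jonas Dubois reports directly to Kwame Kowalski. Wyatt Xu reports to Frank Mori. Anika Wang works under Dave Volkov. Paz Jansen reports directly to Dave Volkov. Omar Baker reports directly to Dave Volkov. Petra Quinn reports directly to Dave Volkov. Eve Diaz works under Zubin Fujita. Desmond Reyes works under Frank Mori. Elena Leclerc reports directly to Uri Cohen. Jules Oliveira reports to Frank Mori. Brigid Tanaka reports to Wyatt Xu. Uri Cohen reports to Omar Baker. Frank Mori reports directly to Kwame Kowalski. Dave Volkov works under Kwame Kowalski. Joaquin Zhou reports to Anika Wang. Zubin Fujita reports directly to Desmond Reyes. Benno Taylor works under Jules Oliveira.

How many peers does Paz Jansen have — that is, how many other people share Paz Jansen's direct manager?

Paz Jansen reports to Dave Volkov. Dave Volkov's other direct reports are Omar Baker, Anika Wang, Petra Quinn — 3 peers.

3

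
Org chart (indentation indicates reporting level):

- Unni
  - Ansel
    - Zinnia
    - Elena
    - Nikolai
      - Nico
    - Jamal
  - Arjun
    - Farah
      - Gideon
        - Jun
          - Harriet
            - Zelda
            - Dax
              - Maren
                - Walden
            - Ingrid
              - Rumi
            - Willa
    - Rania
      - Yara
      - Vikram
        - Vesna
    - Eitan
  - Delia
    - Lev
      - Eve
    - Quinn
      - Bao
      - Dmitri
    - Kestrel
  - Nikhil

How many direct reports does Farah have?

Farah directly manages Gideon. That is 1 direct report.

1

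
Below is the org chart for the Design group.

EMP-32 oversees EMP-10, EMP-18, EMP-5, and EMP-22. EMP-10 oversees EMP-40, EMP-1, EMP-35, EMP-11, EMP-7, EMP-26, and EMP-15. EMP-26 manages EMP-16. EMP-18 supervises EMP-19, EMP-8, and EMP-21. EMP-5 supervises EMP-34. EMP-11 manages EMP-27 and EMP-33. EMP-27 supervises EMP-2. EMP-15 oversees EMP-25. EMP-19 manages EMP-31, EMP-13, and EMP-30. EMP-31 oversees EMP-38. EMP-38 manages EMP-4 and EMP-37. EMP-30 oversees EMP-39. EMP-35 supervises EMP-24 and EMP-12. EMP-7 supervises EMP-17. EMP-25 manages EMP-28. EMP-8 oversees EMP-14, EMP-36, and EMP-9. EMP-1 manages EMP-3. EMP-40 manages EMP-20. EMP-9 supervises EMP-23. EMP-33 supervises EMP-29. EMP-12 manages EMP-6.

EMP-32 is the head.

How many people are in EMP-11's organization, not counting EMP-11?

EMP-11 directly manages EMP-27, EMP-33. Under EMP-27: EMP-2 (1). Under EMP-33: EMP-29 (1). So EMP-11's organization is 2 direct reports plus everyone under them: 2 + 2 = 4.

4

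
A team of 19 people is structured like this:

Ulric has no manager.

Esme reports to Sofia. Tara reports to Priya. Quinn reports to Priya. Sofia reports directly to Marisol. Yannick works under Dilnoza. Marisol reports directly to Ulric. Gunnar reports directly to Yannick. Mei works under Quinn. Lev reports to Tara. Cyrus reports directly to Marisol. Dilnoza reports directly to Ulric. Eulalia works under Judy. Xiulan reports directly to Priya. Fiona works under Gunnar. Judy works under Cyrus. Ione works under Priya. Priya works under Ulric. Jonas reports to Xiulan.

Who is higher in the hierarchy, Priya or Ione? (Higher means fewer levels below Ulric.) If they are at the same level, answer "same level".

Priya is 1 level below Ulric; Ione is 2. Priya is higher.

Priya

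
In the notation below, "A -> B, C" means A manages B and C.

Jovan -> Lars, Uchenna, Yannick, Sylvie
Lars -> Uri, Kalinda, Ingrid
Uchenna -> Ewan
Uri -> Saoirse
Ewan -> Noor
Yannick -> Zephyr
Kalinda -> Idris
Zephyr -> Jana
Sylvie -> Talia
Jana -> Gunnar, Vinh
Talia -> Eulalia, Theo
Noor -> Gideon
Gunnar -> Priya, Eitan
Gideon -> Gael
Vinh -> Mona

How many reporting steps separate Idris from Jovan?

3

Chain from Idris up to Jovan: Idris → Kalinda → Lars → Jovan. That is 3 steps up, so Idris is 3 levels below Jovan.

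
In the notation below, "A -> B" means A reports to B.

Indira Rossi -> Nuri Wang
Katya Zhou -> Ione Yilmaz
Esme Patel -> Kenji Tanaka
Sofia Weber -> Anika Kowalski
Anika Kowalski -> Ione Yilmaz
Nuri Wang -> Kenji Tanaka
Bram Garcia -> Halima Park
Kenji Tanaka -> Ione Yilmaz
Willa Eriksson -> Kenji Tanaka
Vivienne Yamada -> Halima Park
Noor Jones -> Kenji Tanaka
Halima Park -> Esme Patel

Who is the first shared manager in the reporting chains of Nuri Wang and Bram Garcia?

Nuri Wang's chain of managers is Kenji Tanaka, Ione Yilmaz. Bram Garcia's chain of managers is Halima Park, Esme Patel, Kenji Tanaka, Ione Yilmaz. The first manager that appears in both chains is Kenji Tanaka.

Kenji Tanaka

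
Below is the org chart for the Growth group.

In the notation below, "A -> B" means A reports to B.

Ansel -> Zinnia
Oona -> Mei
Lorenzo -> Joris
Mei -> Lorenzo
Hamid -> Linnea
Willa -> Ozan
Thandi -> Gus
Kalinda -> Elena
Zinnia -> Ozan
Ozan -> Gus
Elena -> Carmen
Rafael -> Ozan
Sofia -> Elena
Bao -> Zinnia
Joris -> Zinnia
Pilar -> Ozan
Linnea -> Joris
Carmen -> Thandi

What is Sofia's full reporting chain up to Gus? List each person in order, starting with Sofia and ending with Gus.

Sofia reports to Elena. Elena reports to Carmen. Carmen reports to Thandi. Thandi reports to Gus. Gus is at the top.

Sofia -> Elena -> Carmen -> Thandi -> Gus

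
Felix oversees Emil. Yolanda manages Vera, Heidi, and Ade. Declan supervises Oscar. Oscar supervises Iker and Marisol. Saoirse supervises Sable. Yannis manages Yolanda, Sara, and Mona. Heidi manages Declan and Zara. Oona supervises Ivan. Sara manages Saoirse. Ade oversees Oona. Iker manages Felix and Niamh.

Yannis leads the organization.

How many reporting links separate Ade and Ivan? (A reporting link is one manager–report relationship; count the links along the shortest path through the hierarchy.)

2

Ivan is in Ade's organization: the chain from Ivan up to Ade is Ivan → Oona → Ade, which is 2 links.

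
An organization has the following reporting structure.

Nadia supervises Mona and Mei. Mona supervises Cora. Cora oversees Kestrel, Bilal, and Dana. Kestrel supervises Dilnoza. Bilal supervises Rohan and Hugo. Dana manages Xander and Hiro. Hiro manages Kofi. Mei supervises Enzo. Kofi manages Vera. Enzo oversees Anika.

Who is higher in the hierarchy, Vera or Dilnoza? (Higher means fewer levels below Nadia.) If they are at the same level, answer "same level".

Vera is 6 levels below Nadia; Dilnoza is 4. Dilnoza is higher.

Dilnoza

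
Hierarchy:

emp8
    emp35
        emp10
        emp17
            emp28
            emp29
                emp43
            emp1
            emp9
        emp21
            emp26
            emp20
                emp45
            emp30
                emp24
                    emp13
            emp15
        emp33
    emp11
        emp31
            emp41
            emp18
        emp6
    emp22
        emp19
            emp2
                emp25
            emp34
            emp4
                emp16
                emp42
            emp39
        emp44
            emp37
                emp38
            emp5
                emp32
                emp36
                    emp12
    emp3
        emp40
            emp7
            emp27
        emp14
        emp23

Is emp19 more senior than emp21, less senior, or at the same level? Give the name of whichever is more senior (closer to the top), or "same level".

same level

Both emp19 and emp21 are 2 levels below emp8.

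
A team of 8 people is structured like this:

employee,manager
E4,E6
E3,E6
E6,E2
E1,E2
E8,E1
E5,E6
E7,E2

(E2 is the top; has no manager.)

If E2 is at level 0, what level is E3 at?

Chain from E3 up to E2: E3 → E6 → E2. That is 2 steps up, so E3 is 2 levels below E2.

2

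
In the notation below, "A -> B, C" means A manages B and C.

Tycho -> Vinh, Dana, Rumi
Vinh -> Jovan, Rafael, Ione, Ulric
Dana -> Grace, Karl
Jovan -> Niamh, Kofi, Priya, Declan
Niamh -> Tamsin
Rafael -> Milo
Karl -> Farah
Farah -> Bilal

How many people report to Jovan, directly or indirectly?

Jovan directly manages Niamh, Kofi, Priya, Declan. Under Niamh: Tamsin (1). Kofi has no reports. Priya has no reports. Declan has no reports. So Jovan's organization is 4 direct reports plus everyone under them: 2 + 1 + 1 + 1 = 5.

5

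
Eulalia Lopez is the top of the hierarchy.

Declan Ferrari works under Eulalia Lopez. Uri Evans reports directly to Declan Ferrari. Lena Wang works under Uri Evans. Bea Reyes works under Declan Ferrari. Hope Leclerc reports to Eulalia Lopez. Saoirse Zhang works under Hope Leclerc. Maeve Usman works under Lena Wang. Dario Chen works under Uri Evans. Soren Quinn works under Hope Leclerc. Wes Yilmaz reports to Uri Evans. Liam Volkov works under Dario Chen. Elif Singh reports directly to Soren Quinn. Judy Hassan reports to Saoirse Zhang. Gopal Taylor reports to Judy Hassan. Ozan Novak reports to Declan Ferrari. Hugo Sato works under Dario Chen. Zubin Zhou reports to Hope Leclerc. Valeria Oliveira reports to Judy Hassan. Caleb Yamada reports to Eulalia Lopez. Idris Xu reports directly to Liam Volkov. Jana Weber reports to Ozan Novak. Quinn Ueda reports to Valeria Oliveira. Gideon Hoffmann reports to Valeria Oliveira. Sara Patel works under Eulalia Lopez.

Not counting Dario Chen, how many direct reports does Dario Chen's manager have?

2

Dario Chen reports to Uri Evans. Uri Evans's other direct reports are Lena Wang, Wes Yilmaz — 2 peers.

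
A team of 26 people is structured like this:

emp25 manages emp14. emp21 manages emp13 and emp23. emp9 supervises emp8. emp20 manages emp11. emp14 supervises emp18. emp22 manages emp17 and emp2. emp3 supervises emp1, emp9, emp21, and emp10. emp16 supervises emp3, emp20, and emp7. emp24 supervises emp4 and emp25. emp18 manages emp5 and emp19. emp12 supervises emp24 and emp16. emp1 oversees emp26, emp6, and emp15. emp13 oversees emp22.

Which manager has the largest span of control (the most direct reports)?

Direct-report counts: emp12 has 2; emp24 has 2; emp25 has 1; emp14 has 1; emp18 has 2; emp16 has 3; emp20 has 1; emp3 has 4; emp21 has 2; emp13 has 1; emp22 has 2; emp9 has 1; emp1 has 3. The largest is 4, held by emp3.

emp3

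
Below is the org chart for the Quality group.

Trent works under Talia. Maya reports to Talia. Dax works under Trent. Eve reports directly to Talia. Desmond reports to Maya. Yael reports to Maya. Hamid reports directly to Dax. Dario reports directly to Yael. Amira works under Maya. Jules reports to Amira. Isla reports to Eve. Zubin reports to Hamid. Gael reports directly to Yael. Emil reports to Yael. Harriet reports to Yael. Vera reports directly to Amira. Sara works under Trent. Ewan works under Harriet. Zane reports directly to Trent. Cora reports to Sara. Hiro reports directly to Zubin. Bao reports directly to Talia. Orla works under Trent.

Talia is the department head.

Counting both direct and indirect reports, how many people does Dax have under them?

Dax directly manages Hamid. Under Hamid: Zubin, Hiro (2). That's 3 in total.

3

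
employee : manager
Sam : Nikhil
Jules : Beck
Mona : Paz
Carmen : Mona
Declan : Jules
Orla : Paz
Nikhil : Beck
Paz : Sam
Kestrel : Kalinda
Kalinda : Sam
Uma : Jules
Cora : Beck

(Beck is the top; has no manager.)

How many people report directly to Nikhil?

1

Nikhil directly manages Sam. That is 1 direct report.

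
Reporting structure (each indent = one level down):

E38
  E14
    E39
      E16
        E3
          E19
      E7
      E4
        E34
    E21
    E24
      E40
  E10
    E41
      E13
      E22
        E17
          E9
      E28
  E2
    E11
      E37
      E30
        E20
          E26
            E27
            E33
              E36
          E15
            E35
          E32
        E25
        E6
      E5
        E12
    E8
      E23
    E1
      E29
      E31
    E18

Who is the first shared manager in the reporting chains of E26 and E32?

E20

E26's chain of managers is E20, E30, E11, E2, E38. E32's chain of managers is E20, E30, E11, E2, E38. The first manager that appears in both chains is E20.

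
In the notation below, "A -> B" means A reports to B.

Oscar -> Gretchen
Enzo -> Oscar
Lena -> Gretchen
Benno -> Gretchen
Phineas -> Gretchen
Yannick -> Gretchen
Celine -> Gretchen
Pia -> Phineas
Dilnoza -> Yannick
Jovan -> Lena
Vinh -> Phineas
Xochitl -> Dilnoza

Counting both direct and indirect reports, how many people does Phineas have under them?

Phineas directly manages Pia, Vinh. Pia has no reports. Vinh has no reports. So Phineas's organization is 2 direct reports plus everyone under them: 1 + 1 = 2.

2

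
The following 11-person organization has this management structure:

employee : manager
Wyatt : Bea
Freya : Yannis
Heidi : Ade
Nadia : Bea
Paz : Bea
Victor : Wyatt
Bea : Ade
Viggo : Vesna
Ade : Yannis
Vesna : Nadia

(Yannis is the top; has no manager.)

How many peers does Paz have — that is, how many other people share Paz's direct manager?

2

Paz reports to Bea. Bea's other direct reports are Wyatt, Nadia — 2 peers.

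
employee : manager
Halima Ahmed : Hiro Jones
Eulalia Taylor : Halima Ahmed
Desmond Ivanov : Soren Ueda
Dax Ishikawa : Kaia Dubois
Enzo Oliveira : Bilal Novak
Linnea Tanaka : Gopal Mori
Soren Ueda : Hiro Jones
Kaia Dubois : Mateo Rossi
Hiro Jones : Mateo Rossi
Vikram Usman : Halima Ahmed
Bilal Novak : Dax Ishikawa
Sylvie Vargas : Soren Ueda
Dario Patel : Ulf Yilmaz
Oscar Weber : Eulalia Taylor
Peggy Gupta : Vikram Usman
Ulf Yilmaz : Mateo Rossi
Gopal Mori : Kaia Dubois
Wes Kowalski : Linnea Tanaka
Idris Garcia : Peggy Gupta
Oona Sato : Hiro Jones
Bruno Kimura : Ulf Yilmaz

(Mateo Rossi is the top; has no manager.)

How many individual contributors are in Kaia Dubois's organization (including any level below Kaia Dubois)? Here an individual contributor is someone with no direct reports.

2

The people in Kaia Dubois's organization with no one reporting to them are Wes Kowalski, Enzo Oliveira. That is 2.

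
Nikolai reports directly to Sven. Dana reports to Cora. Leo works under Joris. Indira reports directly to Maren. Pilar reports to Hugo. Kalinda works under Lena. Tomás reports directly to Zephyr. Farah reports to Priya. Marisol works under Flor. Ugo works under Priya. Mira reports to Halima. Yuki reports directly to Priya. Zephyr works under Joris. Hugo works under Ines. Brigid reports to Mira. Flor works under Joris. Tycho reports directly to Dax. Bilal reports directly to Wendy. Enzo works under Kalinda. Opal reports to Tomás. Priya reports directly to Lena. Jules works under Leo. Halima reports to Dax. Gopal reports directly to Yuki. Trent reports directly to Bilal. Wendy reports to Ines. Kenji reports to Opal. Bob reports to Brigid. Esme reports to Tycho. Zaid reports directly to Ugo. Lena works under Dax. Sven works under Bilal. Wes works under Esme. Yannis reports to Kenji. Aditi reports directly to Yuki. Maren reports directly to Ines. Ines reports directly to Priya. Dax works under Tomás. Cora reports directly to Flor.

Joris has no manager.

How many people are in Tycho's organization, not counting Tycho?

2

Tycho directly manages Esme. Under Esme: Wes (1). That's 2 in total.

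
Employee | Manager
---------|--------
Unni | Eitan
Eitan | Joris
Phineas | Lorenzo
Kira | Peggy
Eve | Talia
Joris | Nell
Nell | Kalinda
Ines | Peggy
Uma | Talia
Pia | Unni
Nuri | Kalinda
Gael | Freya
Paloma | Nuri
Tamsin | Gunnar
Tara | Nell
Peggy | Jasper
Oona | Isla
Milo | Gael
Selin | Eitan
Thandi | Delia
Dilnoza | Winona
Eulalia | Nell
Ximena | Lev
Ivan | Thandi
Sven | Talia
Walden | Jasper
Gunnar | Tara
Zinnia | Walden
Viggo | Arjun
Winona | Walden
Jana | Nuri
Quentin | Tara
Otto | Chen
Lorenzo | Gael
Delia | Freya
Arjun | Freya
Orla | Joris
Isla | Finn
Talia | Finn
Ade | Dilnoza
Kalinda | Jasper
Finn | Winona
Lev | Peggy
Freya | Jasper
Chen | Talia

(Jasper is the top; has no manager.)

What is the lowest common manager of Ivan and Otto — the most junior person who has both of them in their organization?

Jasper

Ivan's chain of managers is Thandi, Delia, Freya, Jasper. Otto's chain of managers is Chen, Talia, Finn, Winona, Walden, Jasper. The first manager that appears in both chains is Jasper.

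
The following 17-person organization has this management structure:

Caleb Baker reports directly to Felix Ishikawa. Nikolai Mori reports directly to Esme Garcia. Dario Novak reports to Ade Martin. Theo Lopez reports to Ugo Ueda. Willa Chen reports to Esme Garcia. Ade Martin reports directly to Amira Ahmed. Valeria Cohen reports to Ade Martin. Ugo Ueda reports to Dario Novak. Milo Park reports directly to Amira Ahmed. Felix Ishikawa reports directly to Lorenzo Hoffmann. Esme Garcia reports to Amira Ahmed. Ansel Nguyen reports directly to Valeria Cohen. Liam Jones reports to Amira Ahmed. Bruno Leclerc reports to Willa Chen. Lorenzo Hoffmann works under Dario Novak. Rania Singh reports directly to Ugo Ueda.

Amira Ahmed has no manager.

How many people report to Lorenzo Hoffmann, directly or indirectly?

Lorenzo Hoffmann directly manages Felix Ishikawa. Under Felix Ishikawa: Caleb Baker (1). That's 2 in total.

2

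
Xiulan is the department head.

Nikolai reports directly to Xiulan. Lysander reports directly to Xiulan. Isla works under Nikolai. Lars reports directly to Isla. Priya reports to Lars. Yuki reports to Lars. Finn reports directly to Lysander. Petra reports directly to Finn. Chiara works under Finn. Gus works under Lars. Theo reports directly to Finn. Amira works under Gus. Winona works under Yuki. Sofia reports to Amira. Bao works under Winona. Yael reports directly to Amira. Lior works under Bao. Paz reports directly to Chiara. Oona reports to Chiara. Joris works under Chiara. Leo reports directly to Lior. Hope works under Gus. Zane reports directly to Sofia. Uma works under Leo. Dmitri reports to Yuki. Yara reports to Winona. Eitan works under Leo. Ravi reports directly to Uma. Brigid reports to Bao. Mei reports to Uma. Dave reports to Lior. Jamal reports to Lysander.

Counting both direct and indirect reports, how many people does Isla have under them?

Isla directly manages Lars. Under Lars: Gus, Hope, Amira, Yael, Sofia, Zane, Yuki, Dmitri, Winona, Yara, Bao, Brigid, Lior, Dave, Leo, Eitan, Uma, Mei, Ravi, Priya (20). That's 21 in total.

21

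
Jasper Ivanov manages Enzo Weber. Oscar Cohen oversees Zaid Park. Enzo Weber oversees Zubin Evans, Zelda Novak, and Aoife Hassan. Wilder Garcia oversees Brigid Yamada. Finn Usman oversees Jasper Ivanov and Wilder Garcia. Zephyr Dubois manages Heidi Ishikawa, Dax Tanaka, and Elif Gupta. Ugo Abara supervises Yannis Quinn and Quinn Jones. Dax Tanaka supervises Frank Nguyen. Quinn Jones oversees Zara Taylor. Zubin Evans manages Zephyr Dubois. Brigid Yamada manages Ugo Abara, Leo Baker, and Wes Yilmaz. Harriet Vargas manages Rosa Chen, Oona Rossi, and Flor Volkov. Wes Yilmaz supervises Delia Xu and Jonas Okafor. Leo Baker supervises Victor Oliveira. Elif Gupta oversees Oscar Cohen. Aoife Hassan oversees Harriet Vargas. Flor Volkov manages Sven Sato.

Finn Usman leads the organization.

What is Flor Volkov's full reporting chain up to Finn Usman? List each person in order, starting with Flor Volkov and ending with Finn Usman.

Flor Volkov -> Harriet Vargas -> Aoife Hassan -> Enzo Weber -> Jasper Ivanov -> Finn Usman

Flor Volkov reports to Harriet Vargas. Harriet Vargas reports to Aoife Hassan. Aoife Hassan reports to Enzo Weber. Enzo Weber reports to Jasper Ivanov. Jasper Ivanov reports to Finn Usman. Finn Usman is at the top.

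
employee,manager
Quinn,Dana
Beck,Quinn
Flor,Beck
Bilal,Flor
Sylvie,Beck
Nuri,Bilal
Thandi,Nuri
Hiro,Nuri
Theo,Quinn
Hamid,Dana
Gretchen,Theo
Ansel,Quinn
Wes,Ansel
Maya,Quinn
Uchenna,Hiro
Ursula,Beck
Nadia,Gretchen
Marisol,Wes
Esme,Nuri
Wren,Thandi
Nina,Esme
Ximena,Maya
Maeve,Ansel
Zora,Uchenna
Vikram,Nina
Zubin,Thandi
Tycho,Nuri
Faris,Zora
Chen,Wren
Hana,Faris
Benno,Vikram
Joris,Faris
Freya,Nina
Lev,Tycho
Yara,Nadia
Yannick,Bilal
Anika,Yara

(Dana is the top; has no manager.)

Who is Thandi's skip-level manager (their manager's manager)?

Bilal

Thandi reports to Nuri, and Nuri reports to Bilal. So Thandi's skip-level manager is Bilal.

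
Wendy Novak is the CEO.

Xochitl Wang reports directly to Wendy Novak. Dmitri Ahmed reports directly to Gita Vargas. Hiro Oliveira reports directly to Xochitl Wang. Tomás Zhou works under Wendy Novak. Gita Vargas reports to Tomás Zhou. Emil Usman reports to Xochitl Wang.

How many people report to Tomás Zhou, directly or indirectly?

Tomás Zhou directly manages Gita Vargas. Under Gita Vargas: Dmitri Ahmed (1). That's 2 in total.

2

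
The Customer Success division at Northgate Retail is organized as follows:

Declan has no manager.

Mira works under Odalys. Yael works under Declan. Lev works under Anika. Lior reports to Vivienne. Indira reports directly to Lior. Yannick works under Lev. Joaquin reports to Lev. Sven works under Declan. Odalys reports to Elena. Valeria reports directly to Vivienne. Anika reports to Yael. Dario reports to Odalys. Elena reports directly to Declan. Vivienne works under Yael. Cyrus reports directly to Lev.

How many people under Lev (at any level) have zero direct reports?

3

The people in Lev's organization with no one reporting to them are Joaquin, Cyrus, Yannick. That is 3.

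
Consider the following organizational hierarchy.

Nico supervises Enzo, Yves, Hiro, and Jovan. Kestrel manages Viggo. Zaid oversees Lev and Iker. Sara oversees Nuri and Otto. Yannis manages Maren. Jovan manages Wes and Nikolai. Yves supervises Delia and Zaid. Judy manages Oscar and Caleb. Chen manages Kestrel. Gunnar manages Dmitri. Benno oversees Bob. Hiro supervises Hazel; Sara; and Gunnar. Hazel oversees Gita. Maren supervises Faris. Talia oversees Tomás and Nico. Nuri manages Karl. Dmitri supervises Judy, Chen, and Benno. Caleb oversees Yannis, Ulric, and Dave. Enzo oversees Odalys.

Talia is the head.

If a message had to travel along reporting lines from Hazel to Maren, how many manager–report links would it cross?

Hazel is 1 level below Hiro, and Maren is 6 levels below Hiro (their lowest common manager). The shortest path runs up from Hazel to Hiro and back down to Maren: 1 + 6 = 7 links.

7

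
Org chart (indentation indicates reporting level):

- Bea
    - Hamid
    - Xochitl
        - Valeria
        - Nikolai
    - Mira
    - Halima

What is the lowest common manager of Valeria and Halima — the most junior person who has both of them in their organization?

Bea

Valeria's chain of managers is Xochitl, Bea. Halima's chain of managers is Bea. The first manager that appears in both chains is Bea.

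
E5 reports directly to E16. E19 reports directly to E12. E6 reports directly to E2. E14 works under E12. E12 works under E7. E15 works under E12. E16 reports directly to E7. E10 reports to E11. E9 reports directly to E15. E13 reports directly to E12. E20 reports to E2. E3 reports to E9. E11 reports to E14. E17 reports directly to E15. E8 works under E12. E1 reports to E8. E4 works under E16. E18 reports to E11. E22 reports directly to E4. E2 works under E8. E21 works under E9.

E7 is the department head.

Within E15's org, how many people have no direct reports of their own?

The people in E15's organization with no one reporting to them are E17, E21, E3. That is 3.

3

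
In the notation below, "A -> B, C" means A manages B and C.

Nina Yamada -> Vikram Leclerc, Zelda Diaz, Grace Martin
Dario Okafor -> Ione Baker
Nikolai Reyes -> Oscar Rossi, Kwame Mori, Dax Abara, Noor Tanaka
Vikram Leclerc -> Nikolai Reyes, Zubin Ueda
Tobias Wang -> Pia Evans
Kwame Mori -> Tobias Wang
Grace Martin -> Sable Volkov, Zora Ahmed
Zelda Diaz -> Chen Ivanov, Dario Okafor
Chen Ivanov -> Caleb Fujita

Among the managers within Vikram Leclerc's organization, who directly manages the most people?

Direct-report counts within Vikram Leclerc's organization: Vikram Leclerc has 2; Nikolai Reyes has 4; Kwame Mori has 1; Tobias Wang has 1. The largest is 4, held by Nikolai Reyes.

Nikolai Reyes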